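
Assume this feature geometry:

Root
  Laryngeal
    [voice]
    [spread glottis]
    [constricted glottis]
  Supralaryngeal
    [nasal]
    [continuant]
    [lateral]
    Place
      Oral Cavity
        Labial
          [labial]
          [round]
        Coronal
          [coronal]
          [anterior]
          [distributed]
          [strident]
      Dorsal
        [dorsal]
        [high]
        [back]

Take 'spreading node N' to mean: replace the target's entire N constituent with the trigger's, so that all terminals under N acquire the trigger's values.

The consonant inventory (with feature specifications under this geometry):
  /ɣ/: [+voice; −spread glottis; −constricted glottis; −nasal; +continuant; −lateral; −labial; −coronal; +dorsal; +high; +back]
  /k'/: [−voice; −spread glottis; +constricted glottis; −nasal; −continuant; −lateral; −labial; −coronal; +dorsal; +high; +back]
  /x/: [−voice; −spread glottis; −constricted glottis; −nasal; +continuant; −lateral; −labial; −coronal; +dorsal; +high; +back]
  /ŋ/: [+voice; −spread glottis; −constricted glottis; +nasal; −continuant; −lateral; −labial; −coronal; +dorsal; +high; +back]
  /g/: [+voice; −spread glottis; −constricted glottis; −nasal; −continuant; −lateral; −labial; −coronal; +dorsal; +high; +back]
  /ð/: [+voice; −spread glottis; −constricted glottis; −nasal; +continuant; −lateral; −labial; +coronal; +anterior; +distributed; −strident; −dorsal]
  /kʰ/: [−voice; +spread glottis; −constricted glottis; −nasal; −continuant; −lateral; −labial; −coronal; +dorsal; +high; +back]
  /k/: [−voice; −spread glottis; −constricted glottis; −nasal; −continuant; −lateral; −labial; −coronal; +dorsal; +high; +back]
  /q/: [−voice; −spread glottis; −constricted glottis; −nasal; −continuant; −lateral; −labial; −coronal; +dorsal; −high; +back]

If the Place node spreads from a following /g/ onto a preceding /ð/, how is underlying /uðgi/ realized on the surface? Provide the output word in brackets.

The Place node dominates the terminals [labial], [round], [coronal], [anterior], [distributed], [strident], [dorsal], [high], [back].
The target acquires /g/'s values for everything under Place — [−labial], [−coronal], [+dorsal], [+high], [+back] — while keeping its own [voice], [spread glottis], [constricted glottis], ….
This feature bundle is that of [ɣ], so /uðgi/ surfaces as [uɣgi].

[uɣgi]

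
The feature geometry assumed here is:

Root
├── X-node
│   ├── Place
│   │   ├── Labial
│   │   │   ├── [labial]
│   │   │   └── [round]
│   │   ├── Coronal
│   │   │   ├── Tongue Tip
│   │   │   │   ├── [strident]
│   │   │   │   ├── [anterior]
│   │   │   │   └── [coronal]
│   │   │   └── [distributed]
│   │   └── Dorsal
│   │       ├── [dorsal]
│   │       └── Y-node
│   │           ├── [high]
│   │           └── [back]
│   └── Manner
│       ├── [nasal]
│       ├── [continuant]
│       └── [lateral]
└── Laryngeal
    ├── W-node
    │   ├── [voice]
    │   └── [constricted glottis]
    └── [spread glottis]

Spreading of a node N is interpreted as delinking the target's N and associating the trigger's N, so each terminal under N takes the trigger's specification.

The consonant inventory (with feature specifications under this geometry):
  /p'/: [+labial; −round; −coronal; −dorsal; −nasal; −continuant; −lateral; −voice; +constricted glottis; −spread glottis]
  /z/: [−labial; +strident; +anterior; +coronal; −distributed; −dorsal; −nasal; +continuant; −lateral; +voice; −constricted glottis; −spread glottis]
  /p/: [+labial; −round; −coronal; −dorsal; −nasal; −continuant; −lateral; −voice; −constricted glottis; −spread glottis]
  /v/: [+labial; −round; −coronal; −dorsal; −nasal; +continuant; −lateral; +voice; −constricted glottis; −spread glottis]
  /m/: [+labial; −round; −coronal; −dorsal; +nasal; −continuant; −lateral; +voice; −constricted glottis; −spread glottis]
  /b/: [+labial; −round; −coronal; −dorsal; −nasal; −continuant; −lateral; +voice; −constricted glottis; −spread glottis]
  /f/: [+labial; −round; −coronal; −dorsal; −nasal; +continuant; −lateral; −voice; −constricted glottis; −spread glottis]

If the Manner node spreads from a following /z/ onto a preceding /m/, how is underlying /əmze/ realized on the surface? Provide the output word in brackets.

[əvze]

Manner immediately or transitively dominates [nasal], [continuant], [lateral].
The target acquires /z/'s values for everything under Manner — [−nasal], [+continuant], [−lateral] — while keeping its own [labial], [round], [coronal], ….
This feature bundle is that of [v], so /əmze/ surfaces as [əvze].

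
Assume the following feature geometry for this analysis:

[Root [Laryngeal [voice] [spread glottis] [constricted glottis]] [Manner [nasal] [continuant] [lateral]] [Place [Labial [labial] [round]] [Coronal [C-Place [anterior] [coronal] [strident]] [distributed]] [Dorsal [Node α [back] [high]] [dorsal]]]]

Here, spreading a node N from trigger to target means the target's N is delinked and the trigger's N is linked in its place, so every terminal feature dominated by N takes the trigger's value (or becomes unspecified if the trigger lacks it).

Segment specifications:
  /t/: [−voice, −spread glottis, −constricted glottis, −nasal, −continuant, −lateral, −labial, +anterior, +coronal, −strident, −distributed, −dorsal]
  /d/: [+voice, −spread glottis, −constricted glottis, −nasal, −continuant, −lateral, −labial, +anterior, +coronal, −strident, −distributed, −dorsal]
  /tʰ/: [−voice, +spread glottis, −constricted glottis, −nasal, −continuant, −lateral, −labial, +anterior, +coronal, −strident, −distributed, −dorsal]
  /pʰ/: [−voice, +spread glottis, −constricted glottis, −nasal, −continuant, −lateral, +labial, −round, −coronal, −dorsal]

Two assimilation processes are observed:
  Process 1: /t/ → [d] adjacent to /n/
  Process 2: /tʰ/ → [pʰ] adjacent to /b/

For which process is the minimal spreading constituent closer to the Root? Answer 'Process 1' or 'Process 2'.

Process 2

Process 1 alters [voice]; the lowest dominating node is [voice] (depth 2 from Root).
In Process 2, [labial], [round], [coronal], [anterior], [distributed], [strident] change, so the minimal spreading node is Place at depth 1.
Depth 1 < depth 2; Process 2 involves the structurally higher constituent Place.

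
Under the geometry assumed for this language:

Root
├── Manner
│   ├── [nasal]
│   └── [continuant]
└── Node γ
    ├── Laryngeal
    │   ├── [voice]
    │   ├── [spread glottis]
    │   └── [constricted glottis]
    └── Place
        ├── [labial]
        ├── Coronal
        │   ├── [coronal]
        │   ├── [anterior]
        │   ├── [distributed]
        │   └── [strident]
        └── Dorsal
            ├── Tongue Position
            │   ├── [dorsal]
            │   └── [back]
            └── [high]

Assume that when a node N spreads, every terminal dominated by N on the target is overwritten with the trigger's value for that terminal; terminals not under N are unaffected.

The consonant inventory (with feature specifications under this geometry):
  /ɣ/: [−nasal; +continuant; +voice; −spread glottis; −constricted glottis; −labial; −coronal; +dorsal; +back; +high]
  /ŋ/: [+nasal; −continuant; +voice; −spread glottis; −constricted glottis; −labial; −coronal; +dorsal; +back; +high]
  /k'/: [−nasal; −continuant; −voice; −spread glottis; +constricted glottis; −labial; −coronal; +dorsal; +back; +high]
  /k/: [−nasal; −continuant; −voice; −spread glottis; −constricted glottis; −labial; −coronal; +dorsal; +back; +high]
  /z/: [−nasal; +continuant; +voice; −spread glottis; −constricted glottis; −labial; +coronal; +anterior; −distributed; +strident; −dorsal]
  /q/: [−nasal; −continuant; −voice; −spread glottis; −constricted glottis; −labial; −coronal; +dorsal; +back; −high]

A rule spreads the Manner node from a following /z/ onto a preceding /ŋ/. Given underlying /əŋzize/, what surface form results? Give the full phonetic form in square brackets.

[əɣzize]

Terminals under Manner in this geometry: [nasal], [continuant].
Spreading Manner from /z/ onto /ŋ/ replaces those values with /z/'s: [−nasal], [+continuant]. Features outside Manner ([voice], [spread glottis], [constricted glottis], …) stay as in /ŋ/.
The resulting bundle matches /ɣ/ in the inventory; substituting it for /ŋ/ gives [əɣzize].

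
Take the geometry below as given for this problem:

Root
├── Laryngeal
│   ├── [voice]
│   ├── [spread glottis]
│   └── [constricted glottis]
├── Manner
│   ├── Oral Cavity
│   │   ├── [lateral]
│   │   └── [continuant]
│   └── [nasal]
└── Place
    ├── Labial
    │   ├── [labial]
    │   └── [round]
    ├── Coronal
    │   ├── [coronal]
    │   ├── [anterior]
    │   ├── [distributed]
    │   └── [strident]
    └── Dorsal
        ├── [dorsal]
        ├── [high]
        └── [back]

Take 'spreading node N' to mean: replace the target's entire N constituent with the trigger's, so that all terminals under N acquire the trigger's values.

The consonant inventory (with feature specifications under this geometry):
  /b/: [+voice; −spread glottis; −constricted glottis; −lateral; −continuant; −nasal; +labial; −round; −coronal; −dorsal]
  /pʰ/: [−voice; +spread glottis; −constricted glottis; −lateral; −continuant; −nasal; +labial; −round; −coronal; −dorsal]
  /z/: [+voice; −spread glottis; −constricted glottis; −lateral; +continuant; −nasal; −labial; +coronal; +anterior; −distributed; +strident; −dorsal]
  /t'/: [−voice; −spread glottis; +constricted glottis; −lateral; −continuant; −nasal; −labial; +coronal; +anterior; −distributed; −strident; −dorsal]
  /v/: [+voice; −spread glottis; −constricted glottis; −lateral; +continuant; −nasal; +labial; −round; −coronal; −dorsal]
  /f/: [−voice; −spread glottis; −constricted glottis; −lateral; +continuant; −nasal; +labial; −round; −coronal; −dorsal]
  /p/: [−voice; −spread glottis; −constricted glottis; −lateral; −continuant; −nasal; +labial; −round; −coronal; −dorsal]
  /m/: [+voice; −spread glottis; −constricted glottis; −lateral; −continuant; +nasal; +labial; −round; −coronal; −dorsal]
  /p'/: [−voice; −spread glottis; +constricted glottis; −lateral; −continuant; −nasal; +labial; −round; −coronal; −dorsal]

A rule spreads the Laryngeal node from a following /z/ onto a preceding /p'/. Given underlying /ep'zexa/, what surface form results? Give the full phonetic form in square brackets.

The Laryngeal node dominates the terminals [voice], [spread glottis], [constricted glottis].
After delinking /p'/'s Laryngeal and linking /z/'s, the affected terminals become [+voice], [−spread glottis], [−constricted glottis]; [lateral], [continuant], [nasal], … (outside Laryngeal) are retained from /p'/.
Among the inventory, only /b/ has exactly this specification, giving the surface form [ebzexa].

[ebzexa]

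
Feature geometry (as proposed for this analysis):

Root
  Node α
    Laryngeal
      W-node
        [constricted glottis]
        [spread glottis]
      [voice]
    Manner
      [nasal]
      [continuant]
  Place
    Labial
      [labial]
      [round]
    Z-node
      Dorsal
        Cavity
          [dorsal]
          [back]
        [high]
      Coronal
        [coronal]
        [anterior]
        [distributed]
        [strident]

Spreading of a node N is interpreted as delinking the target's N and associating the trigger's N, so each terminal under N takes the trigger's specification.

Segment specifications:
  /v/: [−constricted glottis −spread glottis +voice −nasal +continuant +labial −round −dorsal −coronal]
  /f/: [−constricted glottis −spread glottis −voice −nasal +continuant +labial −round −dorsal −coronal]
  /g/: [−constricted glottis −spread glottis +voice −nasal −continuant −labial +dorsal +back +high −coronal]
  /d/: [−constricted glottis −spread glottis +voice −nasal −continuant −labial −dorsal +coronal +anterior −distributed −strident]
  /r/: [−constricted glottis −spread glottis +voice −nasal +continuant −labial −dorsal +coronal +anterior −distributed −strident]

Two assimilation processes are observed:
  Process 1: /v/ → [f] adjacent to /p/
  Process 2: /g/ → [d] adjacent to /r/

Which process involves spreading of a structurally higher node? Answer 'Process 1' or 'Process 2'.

Process 2

Process 1: the feature that changes is [voice]; the minimal node is [voice] (depth 3).
Process 2: the features that change are [coronal], [anterior], [distributed], [strident], [dorsal], [high], [back]; the minimal node is Z-node (depth 2).
Depth 2 < depth 3; Process 2 involves the structurally higher constituent Z-node.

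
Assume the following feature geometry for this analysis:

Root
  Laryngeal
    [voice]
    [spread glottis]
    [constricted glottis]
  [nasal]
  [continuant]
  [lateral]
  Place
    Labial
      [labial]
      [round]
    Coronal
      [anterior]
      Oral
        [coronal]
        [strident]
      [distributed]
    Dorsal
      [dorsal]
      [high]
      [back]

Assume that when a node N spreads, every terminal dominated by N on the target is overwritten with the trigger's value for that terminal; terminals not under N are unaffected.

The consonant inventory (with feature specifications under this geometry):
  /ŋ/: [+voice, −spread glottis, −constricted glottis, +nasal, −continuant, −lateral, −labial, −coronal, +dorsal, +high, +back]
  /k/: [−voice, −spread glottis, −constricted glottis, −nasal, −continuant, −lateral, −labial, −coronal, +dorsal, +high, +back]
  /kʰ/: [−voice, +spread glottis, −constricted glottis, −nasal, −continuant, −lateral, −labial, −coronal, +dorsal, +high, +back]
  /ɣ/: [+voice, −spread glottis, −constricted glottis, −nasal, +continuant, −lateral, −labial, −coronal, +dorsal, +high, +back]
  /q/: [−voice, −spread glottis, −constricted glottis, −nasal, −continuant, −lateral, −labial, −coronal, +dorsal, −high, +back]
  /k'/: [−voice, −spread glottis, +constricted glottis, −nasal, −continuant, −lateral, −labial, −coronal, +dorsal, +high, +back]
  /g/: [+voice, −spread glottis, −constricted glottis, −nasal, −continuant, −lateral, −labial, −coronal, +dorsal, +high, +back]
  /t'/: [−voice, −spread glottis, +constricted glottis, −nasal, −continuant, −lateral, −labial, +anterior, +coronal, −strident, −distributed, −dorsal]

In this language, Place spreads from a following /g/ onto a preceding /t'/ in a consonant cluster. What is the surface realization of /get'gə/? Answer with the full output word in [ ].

The Place node dominates the terminals [labial], [round], [anterior], [coronal], [strident], [distributed], [dorsal], [high], [back].
The target acquires /g/'s values for everything under Place — [−labial], [−coronal], [+dorsal], [+high], [+back] — while keeping its own [voice], [spread glottis], [constricted glottis], ….
This feature bundle is that of [k'], so /get'gə/ surfaces as [gek'gə].

[gek'gə]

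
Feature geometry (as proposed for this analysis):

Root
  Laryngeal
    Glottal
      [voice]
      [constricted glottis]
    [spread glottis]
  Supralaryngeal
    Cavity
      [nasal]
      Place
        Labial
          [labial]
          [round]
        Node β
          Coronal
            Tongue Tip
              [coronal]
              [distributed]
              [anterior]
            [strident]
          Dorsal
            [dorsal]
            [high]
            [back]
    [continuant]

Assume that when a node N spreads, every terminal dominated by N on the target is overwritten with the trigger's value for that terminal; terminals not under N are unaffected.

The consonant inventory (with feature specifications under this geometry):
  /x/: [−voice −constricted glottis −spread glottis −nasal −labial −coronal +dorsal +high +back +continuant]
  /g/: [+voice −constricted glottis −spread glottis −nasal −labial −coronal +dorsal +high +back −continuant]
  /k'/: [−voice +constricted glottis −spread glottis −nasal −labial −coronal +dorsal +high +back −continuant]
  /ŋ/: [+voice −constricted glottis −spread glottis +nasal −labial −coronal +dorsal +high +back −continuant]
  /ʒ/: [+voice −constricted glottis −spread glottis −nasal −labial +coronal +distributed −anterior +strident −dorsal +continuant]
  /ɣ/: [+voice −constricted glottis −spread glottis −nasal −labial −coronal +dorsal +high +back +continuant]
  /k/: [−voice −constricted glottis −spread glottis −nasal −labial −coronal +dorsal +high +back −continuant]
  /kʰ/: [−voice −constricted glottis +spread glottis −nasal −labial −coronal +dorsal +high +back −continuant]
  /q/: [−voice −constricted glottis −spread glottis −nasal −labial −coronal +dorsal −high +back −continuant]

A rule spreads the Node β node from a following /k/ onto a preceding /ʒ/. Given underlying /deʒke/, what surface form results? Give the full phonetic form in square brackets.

[deɣke]

The Node β node dominates the terminals [coronal], [distributed], [anterior], [strident], [dorsal], [high], [back].
The target acquires /k/'s values for everything under Node β — [−coronal], [+dorsal], [+high], [+back] — while keeping its own [voice], [constricted glottis], [spread glottis], ….
The resulting bundle matches /ɣ/ in the inventory; substituting it for /ʒ/ gives [deɣke].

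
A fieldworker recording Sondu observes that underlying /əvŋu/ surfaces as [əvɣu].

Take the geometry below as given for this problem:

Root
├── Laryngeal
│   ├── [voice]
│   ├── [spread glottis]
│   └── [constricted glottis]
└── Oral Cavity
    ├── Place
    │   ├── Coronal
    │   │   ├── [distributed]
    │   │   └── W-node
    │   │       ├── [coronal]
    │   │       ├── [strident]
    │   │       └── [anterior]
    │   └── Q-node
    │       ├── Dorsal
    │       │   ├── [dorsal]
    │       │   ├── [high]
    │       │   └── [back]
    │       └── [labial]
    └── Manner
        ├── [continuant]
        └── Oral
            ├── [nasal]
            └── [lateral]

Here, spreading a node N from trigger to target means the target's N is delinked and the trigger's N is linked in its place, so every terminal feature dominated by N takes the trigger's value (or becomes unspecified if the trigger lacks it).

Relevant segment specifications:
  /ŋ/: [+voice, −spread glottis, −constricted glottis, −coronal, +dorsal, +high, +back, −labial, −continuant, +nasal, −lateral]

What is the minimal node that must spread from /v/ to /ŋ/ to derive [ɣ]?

Manner

Feature comparison: [nasal], [continuant] differ between /ŋ/ and [ɣ]; the remaining terminals match.
In this geometry the lowest node dominating all of them is Manner: every daughter of Manner dominates only a proper subset, so no lower node suffices.
If Manner spreads, every terminal under it takes /v/'s value, producing [ɣ] as observed.
Since [labial], [dorsal] are preserved even though /v/ disagrees there, no node above Manner spread.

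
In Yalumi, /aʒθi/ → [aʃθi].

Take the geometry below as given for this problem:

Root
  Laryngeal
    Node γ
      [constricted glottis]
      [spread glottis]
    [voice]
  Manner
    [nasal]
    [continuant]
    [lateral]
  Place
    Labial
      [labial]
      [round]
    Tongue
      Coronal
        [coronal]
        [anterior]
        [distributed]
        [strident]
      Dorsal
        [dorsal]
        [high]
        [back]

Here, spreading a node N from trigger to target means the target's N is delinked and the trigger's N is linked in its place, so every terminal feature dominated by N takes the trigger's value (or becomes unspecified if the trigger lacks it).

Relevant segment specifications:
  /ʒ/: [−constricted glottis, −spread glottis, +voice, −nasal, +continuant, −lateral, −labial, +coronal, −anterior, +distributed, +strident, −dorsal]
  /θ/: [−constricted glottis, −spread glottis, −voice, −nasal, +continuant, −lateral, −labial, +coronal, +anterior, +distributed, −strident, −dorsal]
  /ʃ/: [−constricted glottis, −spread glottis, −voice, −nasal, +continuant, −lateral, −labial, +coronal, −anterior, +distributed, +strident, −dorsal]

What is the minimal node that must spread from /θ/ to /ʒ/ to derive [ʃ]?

[voice]

Comparing /ʒ/ with its surface form [ʃ], the only feature that changes is [voice].
Only a single terminal changes, and /θ/ supplies the new value, so [voice] itself is the minimal spreading constituent.
Features on which the two segments disagree outside [voice], such as [strident], [anterior], are unchanged — nothing dominating them spread, and [voice] is the minimal sufficient constituent.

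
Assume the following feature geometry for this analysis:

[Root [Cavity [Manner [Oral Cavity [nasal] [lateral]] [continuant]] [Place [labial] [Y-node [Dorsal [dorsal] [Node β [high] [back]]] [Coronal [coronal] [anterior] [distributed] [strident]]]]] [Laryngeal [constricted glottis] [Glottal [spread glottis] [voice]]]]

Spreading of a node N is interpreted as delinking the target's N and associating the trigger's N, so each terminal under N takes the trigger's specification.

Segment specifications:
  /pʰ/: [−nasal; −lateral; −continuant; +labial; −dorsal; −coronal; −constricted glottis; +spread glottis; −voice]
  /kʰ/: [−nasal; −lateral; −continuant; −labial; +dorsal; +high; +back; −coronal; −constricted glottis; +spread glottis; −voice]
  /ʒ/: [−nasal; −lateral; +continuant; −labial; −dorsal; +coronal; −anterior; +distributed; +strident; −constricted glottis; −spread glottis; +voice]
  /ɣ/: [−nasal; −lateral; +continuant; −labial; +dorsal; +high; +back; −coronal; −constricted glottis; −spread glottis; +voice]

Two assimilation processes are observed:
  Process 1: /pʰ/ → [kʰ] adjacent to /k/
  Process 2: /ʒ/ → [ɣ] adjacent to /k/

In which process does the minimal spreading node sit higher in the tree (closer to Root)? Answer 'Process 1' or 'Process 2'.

Process 1

In Process 1, [labial], [dorsal], [high], [back] change, so the minimal spreading node is Place at depth 2.
Process 2 alters [coronal], [anterior], [distributed], [strident], [dorsal], [high], [back]; the lowest common ancestor is Y-node (depth 3 from Root).
Depth 2 < depth 3; Process 1 involves the structurally higher constituent Place.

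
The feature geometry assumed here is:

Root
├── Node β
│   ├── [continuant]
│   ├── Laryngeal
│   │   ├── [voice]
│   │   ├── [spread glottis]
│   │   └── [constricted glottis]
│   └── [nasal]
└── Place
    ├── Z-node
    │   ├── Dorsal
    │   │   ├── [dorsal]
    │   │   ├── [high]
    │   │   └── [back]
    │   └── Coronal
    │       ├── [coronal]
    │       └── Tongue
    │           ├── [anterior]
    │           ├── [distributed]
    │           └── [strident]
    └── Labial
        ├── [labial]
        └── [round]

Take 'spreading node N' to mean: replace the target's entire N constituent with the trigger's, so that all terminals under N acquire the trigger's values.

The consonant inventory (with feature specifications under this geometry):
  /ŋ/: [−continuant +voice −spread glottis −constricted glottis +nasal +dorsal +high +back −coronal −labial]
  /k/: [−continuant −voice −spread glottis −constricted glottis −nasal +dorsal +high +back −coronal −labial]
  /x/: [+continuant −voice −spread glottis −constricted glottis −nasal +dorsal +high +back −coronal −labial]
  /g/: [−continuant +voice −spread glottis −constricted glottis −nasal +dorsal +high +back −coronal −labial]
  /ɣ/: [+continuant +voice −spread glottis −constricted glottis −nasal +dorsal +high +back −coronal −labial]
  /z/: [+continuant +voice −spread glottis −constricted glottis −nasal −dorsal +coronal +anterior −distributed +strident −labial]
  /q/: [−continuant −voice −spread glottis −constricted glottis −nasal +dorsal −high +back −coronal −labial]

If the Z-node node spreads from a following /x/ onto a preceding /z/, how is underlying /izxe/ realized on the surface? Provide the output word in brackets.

[iɣxe]

Terminals under Z-node in this geometry: [dorsal], [high], [back], [coronal], [anterior], [distributed], [strident].
The target acquires /x/'s values for everything under Z-node — [+dorsal], [+high], [+back], [−coronal] — while keeping its own [continuant], [voice], [spread glottis], ….
This feature bundle is that of [ɣ], so /izxe/ surfaces as [iɣxe].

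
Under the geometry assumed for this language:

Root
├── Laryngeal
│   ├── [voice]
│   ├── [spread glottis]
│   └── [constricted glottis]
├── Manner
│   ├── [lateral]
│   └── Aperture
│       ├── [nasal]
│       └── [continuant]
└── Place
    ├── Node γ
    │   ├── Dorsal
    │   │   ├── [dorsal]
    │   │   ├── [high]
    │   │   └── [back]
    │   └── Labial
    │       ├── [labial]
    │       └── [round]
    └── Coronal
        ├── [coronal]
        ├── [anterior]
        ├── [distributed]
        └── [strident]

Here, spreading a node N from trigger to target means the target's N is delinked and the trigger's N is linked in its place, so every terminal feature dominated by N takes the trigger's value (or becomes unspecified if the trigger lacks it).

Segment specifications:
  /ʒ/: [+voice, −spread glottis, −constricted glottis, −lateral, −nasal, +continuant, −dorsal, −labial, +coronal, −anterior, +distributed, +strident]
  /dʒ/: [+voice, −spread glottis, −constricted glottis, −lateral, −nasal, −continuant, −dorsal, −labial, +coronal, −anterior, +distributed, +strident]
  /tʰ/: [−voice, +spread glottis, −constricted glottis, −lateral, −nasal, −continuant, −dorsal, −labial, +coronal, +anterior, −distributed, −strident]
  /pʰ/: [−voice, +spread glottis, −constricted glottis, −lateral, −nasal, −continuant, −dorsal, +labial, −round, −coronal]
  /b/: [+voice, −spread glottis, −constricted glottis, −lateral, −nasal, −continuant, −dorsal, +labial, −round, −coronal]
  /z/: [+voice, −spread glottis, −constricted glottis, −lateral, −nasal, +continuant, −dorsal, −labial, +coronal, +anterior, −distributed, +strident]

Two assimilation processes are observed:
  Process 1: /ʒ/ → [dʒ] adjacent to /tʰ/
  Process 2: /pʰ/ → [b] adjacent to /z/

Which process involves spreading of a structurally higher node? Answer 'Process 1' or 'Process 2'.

Process 2

Process 1: the feature that changes is [continuant]; the minimal node is [continuant] (depth 3).
In Process 2, [voice], [spread glottis] change, so the minimal spreading node is Laryngeal at depth 1.
Depth 1 < depth 3; Process 2 involves the structurally higher constituent Laryngeal.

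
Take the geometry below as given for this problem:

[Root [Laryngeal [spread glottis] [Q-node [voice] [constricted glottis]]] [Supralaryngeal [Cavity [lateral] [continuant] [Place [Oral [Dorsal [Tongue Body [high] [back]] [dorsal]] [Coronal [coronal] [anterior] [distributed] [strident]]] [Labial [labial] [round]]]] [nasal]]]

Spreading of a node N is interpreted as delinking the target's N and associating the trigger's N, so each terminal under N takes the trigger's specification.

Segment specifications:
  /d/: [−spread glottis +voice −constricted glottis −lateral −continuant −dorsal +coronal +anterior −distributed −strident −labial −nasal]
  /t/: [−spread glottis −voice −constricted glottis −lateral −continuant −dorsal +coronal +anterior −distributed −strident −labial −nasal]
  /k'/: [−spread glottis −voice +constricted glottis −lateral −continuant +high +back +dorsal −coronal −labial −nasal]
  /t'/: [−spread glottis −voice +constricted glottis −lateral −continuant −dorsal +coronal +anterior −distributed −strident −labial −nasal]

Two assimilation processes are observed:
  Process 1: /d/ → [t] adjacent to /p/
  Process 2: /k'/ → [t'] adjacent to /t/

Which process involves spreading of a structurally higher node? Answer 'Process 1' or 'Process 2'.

Process 1

In Process 1, [voice] changes, so the minimal spreading node is [voice] at depth 3.
Process 2: the features that change are [coronal], [anterior], [distributed], [strident], [dorsal], [high], [back]; the minimal node is Oral (depth 4).
[voice] is closer to Root than Oral, so Process 1 spreads the higher node.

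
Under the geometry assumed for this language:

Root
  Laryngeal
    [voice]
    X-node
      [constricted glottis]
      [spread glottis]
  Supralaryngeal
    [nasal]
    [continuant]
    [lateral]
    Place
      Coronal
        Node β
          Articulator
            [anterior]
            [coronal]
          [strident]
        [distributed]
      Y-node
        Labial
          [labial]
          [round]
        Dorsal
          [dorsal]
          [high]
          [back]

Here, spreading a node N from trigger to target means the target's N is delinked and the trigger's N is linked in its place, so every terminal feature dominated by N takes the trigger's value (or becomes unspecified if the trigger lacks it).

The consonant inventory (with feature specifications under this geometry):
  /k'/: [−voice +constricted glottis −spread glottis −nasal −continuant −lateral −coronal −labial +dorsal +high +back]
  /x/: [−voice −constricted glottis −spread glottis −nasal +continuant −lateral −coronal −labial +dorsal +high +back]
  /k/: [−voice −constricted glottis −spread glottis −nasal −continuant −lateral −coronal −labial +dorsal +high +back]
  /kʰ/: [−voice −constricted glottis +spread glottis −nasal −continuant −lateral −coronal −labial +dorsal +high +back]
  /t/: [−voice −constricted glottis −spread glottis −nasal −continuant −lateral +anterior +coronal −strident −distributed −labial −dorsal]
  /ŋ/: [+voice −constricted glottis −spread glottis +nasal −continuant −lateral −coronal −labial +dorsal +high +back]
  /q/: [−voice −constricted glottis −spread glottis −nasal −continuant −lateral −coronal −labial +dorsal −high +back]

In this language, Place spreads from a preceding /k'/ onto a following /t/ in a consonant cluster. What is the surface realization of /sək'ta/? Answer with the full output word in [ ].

The Place node dominates the terminals [anterior], [coronal], [strident], [distributed], [labial], [round], [dorsal], [high], [back].
Spreading Place from /k'/ onto /t/ replaces those values with /k'/'s: [−coronal], [−labial], [+dorsal], [+high], [+back]. Features outside Place ([voice], [constricted glottis], [spread glottis], …) stay as in /t/.
Among the inventory, only /k/ has exactly this specification, giving the surface form [sək'ka].

[sək'ka]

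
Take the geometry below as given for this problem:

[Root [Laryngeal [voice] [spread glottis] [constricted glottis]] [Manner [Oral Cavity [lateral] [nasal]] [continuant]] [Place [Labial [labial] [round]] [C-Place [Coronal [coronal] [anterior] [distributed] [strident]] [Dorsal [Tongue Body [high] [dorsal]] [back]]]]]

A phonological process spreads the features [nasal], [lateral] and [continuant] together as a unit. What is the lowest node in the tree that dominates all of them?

[nasal]: Root > Manner > Oral Cavity > [nasal].
[lateral]: Root > Manner > Oral Cavity > [lateral].
[continuant]: Root > Manner > [continuant].
Manner is the lowest common ancestor — every listed feature sits under it, and no single subconstituent of Manner covers them all.

Manner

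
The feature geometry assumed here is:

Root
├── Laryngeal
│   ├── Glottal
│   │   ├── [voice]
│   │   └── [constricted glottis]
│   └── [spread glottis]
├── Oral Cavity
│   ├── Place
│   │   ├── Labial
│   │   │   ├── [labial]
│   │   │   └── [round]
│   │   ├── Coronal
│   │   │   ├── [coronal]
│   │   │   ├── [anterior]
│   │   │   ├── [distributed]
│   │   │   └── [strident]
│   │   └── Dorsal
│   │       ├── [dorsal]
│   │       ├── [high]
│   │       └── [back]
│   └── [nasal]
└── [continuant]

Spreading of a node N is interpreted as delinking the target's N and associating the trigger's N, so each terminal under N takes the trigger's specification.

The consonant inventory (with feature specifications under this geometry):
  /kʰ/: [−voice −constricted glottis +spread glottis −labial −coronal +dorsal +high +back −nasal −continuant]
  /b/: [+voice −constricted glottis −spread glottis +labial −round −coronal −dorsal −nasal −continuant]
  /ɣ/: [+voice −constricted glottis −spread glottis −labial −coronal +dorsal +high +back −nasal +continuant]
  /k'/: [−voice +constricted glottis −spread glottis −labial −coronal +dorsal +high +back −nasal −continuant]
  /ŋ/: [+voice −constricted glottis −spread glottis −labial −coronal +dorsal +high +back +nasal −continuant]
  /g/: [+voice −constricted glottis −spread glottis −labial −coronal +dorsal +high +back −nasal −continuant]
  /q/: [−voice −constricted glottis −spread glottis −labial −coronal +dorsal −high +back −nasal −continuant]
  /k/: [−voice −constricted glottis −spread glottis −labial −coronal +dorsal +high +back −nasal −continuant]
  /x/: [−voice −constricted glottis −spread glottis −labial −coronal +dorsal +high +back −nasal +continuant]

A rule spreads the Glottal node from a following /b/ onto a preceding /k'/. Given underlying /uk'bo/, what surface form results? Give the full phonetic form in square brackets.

[ugbo]

Terminals under Glottal in this geometry: [voice], [constricted glottis].
After delinking /k'/'s Glottal and linking /b/'s, the affected terminals become [+voice], [−constricted glottis]; [spread glottis], [labial], [coronal], … (outside Glottal) are retained from /k'/.
This feature bundle is that of [g], so /uk'bo/ surfaces as [ugbo].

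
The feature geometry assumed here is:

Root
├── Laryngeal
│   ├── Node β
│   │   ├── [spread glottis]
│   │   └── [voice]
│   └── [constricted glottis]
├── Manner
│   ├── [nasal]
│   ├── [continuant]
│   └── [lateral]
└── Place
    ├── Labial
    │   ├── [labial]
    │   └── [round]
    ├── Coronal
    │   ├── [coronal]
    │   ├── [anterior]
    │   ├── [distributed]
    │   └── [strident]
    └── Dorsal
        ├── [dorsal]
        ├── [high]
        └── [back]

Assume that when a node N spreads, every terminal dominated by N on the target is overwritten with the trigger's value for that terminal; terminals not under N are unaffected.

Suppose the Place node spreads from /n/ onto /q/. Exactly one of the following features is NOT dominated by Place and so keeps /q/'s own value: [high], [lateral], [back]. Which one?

Under this geometry, Place contains [labial], [round], [coronal], [anterior], [distributed], [strident], [dorsal], [high], [back].
[high], [back] all lie under Place, so they are overwritten when Place spreads.
But [lateral] is a dependent of Manner, outside Place; it is therefore untouched by the spreading.

[lateral]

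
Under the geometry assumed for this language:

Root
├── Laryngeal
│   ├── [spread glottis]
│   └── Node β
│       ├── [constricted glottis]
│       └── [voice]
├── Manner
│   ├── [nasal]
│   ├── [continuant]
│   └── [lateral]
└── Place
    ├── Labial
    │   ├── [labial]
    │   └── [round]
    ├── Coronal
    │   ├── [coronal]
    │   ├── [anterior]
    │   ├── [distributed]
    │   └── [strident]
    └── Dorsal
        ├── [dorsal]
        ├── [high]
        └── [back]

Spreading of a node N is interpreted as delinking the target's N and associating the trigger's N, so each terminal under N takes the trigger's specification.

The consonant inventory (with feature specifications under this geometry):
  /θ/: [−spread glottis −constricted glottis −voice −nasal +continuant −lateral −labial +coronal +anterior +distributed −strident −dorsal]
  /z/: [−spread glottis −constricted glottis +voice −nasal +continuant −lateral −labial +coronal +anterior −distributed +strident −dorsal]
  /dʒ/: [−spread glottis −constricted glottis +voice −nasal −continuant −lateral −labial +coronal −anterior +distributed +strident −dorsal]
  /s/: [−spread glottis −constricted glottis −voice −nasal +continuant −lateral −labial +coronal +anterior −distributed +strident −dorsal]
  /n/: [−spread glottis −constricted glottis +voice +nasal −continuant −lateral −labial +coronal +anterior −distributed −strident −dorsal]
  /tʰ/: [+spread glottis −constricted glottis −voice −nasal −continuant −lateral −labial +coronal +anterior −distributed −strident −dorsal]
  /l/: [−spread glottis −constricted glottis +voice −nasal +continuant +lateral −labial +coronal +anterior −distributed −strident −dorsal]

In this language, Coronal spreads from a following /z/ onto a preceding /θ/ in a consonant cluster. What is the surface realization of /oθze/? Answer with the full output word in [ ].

[osze]

Coronal immediately or transitively dominates [coronal], [anterior], [distributed], [strident].
The target acquires /z/'s values for everything under Coronal — [+coronal], [+anterior], [−distributed], [+strident] — while keeping its own [spread glottis], [constricted glottis], [voice], ….
This feature bundle is that of [s], so /oθze/ surfaces as [osze].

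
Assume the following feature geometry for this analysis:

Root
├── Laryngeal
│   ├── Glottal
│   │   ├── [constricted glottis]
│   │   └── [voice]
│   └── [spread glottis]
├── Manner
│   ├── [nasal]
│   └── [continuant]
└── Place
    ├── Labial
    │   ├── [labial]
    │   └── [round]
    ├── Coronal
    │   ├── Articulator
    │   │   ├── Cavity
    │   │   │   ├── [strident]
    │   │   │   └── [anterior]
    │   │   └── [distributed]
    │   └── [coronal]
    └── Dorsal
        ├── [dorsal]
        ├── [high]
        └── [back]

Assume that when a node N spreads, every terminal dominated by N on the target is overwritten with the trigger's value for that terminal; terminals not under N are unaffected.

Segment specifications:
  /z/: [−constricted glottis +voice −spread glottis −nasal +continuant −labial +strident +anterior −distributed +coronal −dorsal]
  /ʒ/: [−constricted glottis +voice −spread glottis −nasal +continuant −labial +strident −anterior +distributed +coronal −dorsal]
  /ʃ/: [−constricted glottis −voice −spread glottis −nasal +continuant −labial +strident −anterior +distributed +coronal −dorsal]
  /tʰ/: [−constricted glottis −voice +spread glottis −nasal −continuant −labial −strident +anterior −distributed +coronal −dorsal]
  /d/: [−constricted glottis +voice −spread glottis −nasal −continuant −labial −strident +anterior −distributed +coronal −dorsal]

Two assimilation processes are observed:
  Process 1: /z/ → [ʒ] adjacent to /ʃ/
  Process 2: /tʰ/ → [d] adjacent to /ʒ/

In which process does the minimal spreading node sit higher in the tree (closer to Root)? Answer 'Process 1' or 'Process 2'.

Process 2

Process 1 alters [anterior], [distributed]; the lowest common ancestor is Articulator (depth 3 from Root).
Process 2 alters [voice], [spread glottis]; the lowest common ancestor is Laryngeal (depth 1 from Root).
Depth 1 < depth 3; Process 2 involves the structurally higher constituent Laryngeal.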